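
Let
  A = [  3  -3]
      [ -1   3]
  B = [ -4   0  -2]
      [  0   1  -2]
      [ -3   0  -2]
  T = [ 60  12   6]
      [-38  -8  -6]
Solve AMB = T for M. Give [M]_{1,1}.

Left-multiply by A⁻¹ and right-multiply by B⁻¹: M = A⁻¹TB⁻¹.
det A = 6; the adjugate gives A⁻¹ = [[1/2, 1/2], [1/6, 1/2]].
det B = 2; the adjugate gives B⁻¹ = [[-1, 0, 1], [3, 1, -4], [3/2, 0, -2]].
A⁻¹T = [[11, 2, 0], [-9, -2, -2]].
M = (A⁻¹T)B⁻¹ = [[-5, 2, 3], [0, -2, 3]].

-5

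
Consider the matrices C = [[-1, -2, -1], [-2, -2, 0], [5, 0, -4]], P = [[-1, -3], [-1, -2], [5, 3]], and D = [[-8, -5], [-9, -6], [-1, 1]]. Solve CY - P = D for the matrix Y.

CY = D + P = [[-9, -8], [-10, -8], [4, 4]].
Since C multiplies Y on the left, Y = C⁻¹(D + P).
det C = -2, so C⁻¹ = [[-4, 4, 1], [4, -9/2, -1], [-5, 5, 1]].
Y = C⁻¹(D + P) = [[0, 4], [5, 0], [-1, 4]].

Y = [[0, 4], [5, 0], [-1, 4]]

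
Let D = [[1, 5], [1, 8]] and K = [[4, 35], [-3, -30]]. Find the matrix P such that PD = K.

P = [[-1, 5], [2, -5]]

Right-multiplying both sides by D⁻¹ gives P = KD⁻¹.
det D = 3; the adjugate gives D⁻¹ = [[8/3, -5/3], [-1/3, 1/3]].
P = KD⁻¹ = [[4, 35], [-3, -30]] · [[8/3, -5/3], [-1/3, 1/3]] = [[-1, 5], [2, -5]].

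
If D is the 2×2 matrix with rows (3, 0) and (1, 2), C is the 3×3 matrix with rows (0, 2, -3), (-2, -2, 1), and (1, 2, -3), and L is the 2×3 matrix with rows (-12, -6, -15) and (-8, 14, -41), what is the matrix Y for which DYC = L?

Y = [[-1, 4, 4], [3, 3, 4]]

Left-multiply by D⁻¹ and right-multiply by C⁻¹: Y = D⁻¹LC⁻¹.
det D = 6; the adjugate gives D⁻¹ = [[1/3, 0], [-1/6, 1/2]].
det C = -4, so C⁻¹ = [[-1, 0, 1], [5/4, -3/4, -3/2], [1/2, -1/2, -1]].
D⁻¹L = [[-4, -2, -5], [-2, 8, -18]].
Y = (D⁻¹L)C⁻¹ = [[-1, 4, 4], [3, 3, 4]].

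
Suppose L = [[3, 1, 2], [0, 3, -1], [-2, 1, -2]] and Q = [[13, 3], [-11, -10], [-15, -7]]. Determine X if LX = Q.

X = [[4, 6], [-3, -5], [2, -5]]

Left-multiplying both sides by L⁻¹ gives X = L⁻¹Q.
det L = -1; the adjugate gives L⁻¹ = [[5, -4, 7], [-2, 2, -3], [-6, 5, -9]].
X = L⁻¹Q = [[5, -4, 7], [-2, 2, -3], [-6, 5, -9]] · [[13, 3], [-11, -10], [-15, -7]] = [[4, 6], [-3, -5], [2, -5]].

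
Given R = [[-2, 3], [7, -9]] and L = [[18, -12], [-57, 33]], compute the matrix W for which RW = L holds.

R is on the left of W, so left-multiply by R⁻¹: W = R⁻¹L.
det R = -3, so R⁻¹ = [[3, 1], [7/3, 2/3]].
W = R⁻¹L = [[3, 1], [7/3, 2/3]] · [[18, -12], [-57, 33]] = [[-3, -3], [4, -6]].

W = [[-3, -3], [4, -6]]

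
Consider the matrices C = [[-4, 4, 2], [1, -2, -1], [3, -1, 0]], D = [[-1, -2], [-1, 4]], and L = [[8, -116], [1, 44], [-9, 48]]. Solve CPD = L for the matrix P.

P = [[1, 4], [5, 1], [-1, -5]]

Isolating P: multiply by C⁻¹ from the left and D⁻¹ from the right, so P = C⁻¹LD⁻¹.
C has determinant 2; C⁻¹ = [[-1/2, -1, 0], [-3/2, -3, -1], [5/2, 4, 2]].
det D = -6; the adjugate gives D⁻¹ = [[-2/3, -1/3], [-1/6, 1/6]].
C⁻¹L = [[-5, 14], [-6, -6], [6, -18]].
P = (C⁻¹L)D⁻¹ = [[1, 4], [5, 1], [-1, -5]].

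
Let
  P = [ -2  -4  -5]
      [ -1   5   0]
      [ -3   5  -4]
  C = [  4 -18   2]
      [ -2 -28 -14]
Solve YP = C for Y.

Right-multiplying both sides by P⁻¹ gives Y = CP⁻¹.
det P = 6; the adjugate gives P⁻¹ = [[-10/3, -41/6, 25/6], [-2/3, -7/6, 5/6], [5/3, 11/3, -7/3]].
Y = CP⁻¹ = [[4, -18, 2], [-2, -28, -14]] · [[-10/3, -41/6, 25/6], [-2/3, -7/6, 5/6], [5/3, 11/3, -7/3]] = [[2, 1, -3], [2, -5, 1]].

Y = [[2, 1, -3], [2, -5, 1]]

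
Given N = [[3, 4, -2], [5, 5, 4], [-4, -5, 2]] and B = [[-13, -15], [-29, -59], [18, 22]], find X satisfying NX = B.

Left-multiplying both sides by N⁻¹ gives X = N⁻¹B.
N has determinant -4; N⁻¹ = [[-15/2, -1/2, -13/2], [13/2, 1/2, 11/2], [5/4, 1/4, 5/4]].
X = N⁻¹B = [[-15/2, -1/2, -13/2], [13/2, 1/2, 11/2], [5/4, 1/4, 5/4]] · [[-13, -15], [-29, -59], [18, 22]] = [[-5, -1], [0, -6], [-1, -6]].

X = [[-5, -1], [0, -6], [-1, -6]]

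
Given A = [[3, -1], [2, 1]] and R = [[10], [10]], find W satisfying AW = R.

Left-multiplying both sides by A⁻¹ gives W = A⁻¹R.
det A = 5; the adjugate gives A⁻¹ = [[1/5, 1/5], [-2/5, 3/5]].
W = A⁻¹R = [[1/5, 1/5], [-2/5, 3/5]] · [[10], [10]] = [[4], [2]].

W = [[4], [2]]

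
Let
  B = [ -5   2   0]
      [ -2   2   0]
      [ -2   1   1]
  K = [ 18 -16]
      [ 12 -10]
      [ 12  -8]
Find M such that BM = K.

Since B multiplies M on the left, M = B⁻¹K.
det B = -6, so B⁻¹ = [[-1/3, 1/3, 0], [-1/3, 5/6, 0], [-1/3, -1/6, 1]].
M = B⁻¹K = [[-1/3, 1/3, 0], [-1/3, 5/6, 0], [-1/3, -1/6, 1]] · [[18, -16], [12, -10], [12, -8]] = [[-2, 2], [4, -3], [4, -1]].

M = [[-2, 2], [4, -3], [4, -1]]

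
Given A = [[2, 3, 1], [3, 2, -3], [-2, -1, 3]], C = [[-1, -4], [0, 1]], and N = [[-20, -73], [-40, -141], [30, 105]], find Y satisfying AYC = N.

Y = [[5, 2], [5, 2], [-5, -3]]

Left-multiply by A⁻¹ and right-multiply by C⁻¹: Y = A⁻¹NC⁻¹.
A has determinant -2; A⁻¹ = [[-3/2, 5, 11/2], [3/2, -4, -9/2], [-1/2, 2, 5/2]].
det C = -1; the adjugate gives C⁻¹ = [[-1, -4], [0, 1]].
A⁻¹N = [[-5, -18], [-5, -18], [5, 17]].
Y = (A⁻¹N)C⁻¹ = [[5, 2], [5, 2], [-5, -3]].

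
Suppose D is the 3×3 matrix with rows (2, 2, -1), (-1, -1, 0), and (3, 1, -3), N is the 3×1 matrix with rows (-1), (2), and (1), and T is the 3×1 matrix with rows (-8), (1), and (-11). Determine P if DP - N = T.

P = [[1], [-4], [3]]

DP = T + N = [[-9], [3], [-10]].
Since D multiplies P on the left, P = D⁻¹(T + N).
D has determinant -2; D⁻¹ = [[-3/2, -5/2, 1/2], [3/2, 3/2, -1/2], [-1, -2, 0]].
P = D⁻¹(T + N) = [[1], [-4], [3]].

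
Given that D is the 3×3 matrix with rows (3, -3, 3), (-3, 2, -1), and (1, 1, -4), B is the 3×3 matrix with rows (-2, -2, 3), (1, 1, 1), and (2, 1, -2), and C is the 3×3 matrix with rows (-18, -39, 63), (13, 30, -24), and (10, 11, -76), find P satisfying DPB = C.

Left-multiply by D⁻¹ and right-multiply by B⁻¹: P = D⁻¹CB⁻¹.
D has determinant 3; D⁻¹ = [[-7/3, -3, -1], [-13/3, -5, -2], [-5/3, -2, -1]].
det B = -5, so B⁻¹ = [[3/5, 1/5, 1], [-4/5, 2/5, -1], [1/5, 2/5, 0]].
D⁻¹C = [[-7, -10, 1], [-7, -3, -1], [-6, -6, 19]].
P = (D⁻¹C)B⁻¹ = [[4, -5, 3], [-2, -3, -4], [5, 4, 0]].

P = [[4, -5, 3], [-2, -3, -4], [5, 4, 0]]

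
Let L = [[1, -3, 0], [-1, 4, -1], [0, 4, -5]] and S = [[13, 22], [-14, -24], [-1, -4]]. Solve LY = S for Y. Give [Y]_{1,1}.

L is on the left of Y, so left-multiply by L⁻¹: Y = L⁻¹S.
det L = -1; the adjugate gives L⁻¹ = [[16, 15, -3], [5, 5, -1], [4, 4, -1]].
Y = L⁻¹S = [[16, 15, -3], [5, 5, -1], [4, 4, -1]] · [[13, 22], [-14, -24], [-1, -4]] = [[1, 4], [-4, -6], [-3, -4]].

1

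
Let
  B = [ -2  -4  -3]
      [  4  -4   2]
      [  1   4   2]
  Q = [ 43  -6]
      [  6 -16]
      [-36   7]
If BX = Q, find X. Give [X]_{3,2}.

4

Left-multiplying both sides by B⁻¹ gives X = B⁻¹Q.
det B = -4, so B⁻¹ = [[4, 1, 5], [3/2, 1/4, 2], [-5, -1, -6]].
X = B⁻¹Q = [[4, 1, 5], [3/2, 1/4, 2], [-5, -1, -6]] · [[43, -6], [6, -16], [-36, 7]] = [[-2, -5], [-6, 1], [-5, 4]].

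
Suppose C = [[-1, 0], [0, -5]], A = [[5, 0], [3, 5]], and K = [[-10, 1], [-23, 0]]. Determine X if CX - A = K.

X = [[5, -1], [4, -1]]

CX = K + A = [[-5, 1], [-20, 5]].
C is on the left of X, so left-multiply by C⁻¹: X = C⁻¹(K + A).
det C = 5; the adjugate gives C⁻¹ = [[-1, 0], [0, -1/5]].
X = C⁻¹(K + A) = [[5, -1], [4, -1]].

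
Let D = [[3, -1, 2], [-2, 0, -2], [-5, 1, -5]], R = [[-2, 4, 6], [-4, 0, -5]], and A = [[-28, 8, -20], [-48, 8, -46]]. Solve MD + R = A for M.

M = [[0, 3, 4], [-3, 5, 5]]

MD = A − R = [[-26, 4, -26], [-44, 8, -41]].
Right-multiplying both sides by D⁻¹ gives M = (A − R)D⁻¹.
det D = 2, so D⁻¹ = [[1, -3/2, 1], [0, -5/2, 1], [-1, 1, -1]].
M = (A − R)D⁻¹ = [[0, 3, 4], [-3, 5, 5]].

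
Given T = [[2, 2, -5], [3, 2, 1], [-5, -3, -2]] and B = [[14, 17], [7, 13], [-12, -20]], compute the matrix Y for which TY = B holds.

Left-multiplying both sides by T⁻¹ gives Y = T⁻¹B.
T has determinant -5; T⁻¹ = [[1/5, -19/5, -12/5], [-1/5, 29/5, 17/5], [-1/5, 4/5, 2/5]].
Y = T⁻¹B = [[1/5, -19/5, -12/5], [-1/5, 29/5, 17/5], [-1/5, 4/5, 2/5]] · [[14, 17], [7, 13], [-12, -20]] = [[5, 2], [-3, 4], [-2, -1]].

Y = [[5, 2], [-3, 4], [-2, -1]]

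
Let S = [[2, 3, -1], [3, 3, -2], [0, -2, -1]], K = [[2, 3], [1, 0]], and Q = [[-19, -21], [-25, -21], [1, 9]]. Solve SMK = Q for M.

M = [[5, -5], [-4, 2], [5, 1]]

M = S⁻¹QK⁻¹ (apply S⁻¹ on the left and K⁻¹ on the right).
det S = 1; the adjugate gives S⁻¹ = [[-7, 5, -3], [3, -2, 1], [-6, 4, -3]].
det K = -3, so K⁻¹ = [[0, 1], [1/3, -2/3]].
S⁻¹Q = [[5, 15], [-6, -12], [11, 15]].
M = (S⁻¹Q)K⁻¹ = [[5, -5], [-4, 2], [5, 1]].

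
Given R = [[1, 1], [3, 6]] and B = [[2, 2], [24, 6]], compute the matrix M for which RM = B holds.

Since R multiplies M on the left, M = R⁻¹B.
det R = 3, so R⁻¹ = [[2, -1/3], [-1, 1/3]].
M = R⁻¹B = [[2, -1/3], [-1, 1/3]] · [[2, 2], [24, 6]] = [[-4, 2], [6, 0]].

M = [[-4, 2], [6, 0]]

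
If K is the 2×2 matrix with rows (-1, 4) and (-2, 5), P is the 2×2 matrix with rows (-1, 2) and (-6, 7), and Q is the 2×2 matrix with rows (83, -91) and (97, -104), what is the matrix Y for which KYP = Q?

Y = [[-3, -1], [1, -4]]

Y = K⁻¹QP⁻¹ (apply K⁻¹ on the left and P⁻¹ on the right).
det K = 3, so K⁻¹ = [[5/3, -4/3], [2/3, -1/3]].
det P = 5, so P⁻¹ = [[7/5, -2/5], [6/5, -1/5]].
K⁻¹Q = [[9, -13], [23, -26]].
Y = (K⁻¹Q)P⁻¹ = [[-3, -1], [1, -4]].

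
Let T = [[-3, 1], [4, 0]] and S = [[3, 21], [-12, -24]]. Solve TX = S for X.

X = [[-3, -6], [-6, 3]]

Since T multiplies X on the left, X = T⁻¹S.
T has determinant -4; T⁻¹ = [[0, 1/4], [1, 3/4]].
X = T⁻¹S = [[0, 1/4], [1, 3/4]] · [[3, 21], [-12, -24]] = [[-3, -6], [-6, 3]].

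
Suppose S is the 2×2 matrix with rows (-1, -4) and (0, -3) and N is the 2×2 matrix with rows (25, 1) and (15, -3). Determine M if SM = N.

Since S multiplies M on the left, M = S⁻¹N.
det S = 3, so S⁻¹ = [[-1, 4/3], [0, -1/3]].
M = S⁻¹N = [[-1, 4/3], [0, -1/3]] · [[25, 1], [15, -3]] = [[-5, -5], [-5, 1]].

M = [[-5, -5], [-5, 1]]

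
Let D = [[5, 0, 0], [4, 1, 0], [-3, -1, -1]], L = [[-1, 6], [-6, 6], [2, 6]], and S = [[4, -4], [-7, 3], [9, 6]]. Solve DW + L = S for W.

DW = S − L = [[5, -10], [-1, -3], [7, 0]].
Left-multiplying both sides by D⁻¹ gives W = D⁻¹(S − L).
D has determinant -5; D⁻¹ = [[1/5, 0, 0], [-4/5, 1, 0], [1/5, -1, -1]].
W = D⁻¹(S − L) = [[1, -2], [-5, 5], [-5, 1]].

W = [[1, -2], [-5, 5], [-5, 1]]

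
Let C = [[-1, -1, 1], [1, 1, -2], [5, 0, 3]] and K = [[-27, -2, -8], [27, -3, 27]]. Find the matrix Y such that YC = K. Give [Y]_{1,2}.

Since C sits to the right of Y, Y = KC⁻¹.
C has determinant 5; C⁻¹ = [[3/5, 3/5, 1/5], [-13/5, -8/5, -1/5], [-1, -1, 0]].
Y = KC⁻¹ = [[-27, -2, -8], [27, -3, 27]] · [[3/5, 3/5, 1/5], [-13/5, -8/5, -1/5], [-1, -1, 0]] = [[-3, -5, -5], [-3, -6, 6]].

-5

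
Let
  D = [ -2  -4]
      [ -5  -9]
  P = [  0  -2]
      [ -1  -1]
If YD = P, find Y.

Y = [[5, -2], [-2, 1]]

Since D sits to the right of Y, Y = PD⁻¹.
D has determinant -2; D⁻¹ = [[9/2, -2], [-5/2, 1]].
Y = PD⁻¹ = [[0, -2], [-1, -1]] · [[9/2, -2], [-5/2, 1]] = [[5, -2], [-2, 1]].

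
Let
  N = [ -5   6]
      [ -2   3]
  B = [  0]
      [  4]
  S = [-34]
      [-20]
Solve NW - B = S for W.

NW = S + B = [[-34], [-16]].
N is on the left of W, so left-multiply by N⁻¹: W = N⁻¹(S + B).
det N = -3, so N⁻¹ = [[-1, 2], [-2/3, 5/3]].
W = N⁻¹(S + B) = [[2], [-4]].

W = [[2], [-4]]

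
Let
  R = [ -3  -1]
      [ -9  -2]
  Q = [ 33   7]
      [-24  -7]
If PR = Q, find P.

P = [[1, -4], [5, 1]]

R is on the right of P, so right-multiply by R⁻¹: P = QR⁻¹.
R has determinant -3; R⁻¹ = [[2/3, -1/3], [-3, 1]].
P = QR⁻¹ = [[33, 7], [-24, -7]] · [[2/3, -1/3], [-3, 1]] = [[1, -4], [5, 1]].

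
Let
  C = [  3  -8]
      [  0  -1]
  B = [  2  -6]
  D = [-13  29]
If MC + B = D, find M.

MC = D − B = [[-15, 35]].
C is on the right of M, so right-multiply by C⁻¹: M = (D − B)C⁻¹.
det C = -3; the adjugate gives C⁻¹ = [[1/3, -8/3], [0, -1]].
M = (D − B)C⁻¹ = [[-5, 5]].

M = [[-5, 5]]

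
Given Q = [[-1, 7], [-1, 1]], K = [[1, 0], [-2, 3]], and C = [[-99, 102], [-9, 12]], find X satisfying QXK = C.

Isolating X: multiply by Q⁻¹ from the left and K⁻¹ from the right, so X = Q⁻¹CK⁻¹.
det Q = 6; the adjugate gives Q⁻¹ = [[1/6, -7/6], [1/6, -1/6]].
det K = 3; the adjugate gives K⁻¹ = [[1, 0], [2/3, 1/3]].
Q⁻¹C = [[-6, 3], [-15, 15]].
X = (Q⁻¹C)K⁻¹ = [[-4, 1], [-5, 5]].

X = [[-4, 1], [-5, 5]]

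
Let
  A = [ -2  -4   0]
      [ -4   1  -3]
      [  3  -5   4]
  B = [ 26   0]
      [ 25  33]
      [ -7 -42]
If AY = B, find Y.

Since A multiplies Y on the left, Y = A⁻¹B.
det A = -6; the adjugate gives A⁻¹ = [[11/6, -8/3, -2], [-7/6, 4/3, 1], [-17/6, 11/3, 3]].
Y = A⁻¹B = [[11/6, -8/3, -2], [-7/6, 4/3, 1], [-17/6, 11/3, 3]] · [[26, 0], [25, 33], [-7, -42]] = [[-5, -4], [-4, 2], [-3, -5]].

Y = [[-5, -4], [-4, 2], [-3, -5]]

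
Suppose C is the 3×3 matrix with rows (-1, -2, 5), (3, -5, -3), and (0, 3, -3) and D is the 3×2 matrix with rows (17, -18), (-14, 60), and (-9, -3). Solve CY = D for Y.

Y = [[1, 5], [1, -6], [4, -5]]

Left-multiplying both sides by C⁻¹ gives Y = C⁻¹D.
det C = 3; the adjugate gives C⁻¹ = [[8, 3, 31/3], [3, 1, 4], [3, 1, 11/3]].
Y = C⁻¹D = [[8, 3, 31/3], [3, 1, 4], [3, 1, 11/3]] · [[17, -18], [-14, 60], [-9, -3]] = [[1, 5], [1, -6], [4, -5]].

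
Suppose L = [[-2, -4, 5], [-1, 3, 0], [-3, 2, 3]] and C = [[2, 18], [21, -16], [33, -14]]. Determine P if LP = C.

Since L multiplies P on the left, P = L⁻¹C.
L has determinant 5; L⁻¹ = [[9/5, 22/5, -3], [3/5, 9/5, -1], [7/5, 16/5, -2]].
P = L⁻¹C = [[9/5, 22/5, -3], [3/5, 9/5, -1], [7/5, 16/5, -2]] · [[2, 18], [21, -16], [33, -14]] = [[-3, 4], [6, -4], [4, 2]].

P = [[-3, 4], [6, -4], [4, 2]]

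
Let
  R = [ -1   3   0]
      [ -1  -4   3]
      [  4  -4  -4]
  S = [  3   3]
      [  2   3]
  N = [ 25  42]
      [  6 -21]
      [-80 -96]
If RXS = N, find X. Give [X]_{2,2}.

X = R⁻¹NS⁻¹ (apply R⁻¹ on the left and S⁻¹ on the right).
det R = -4; the adjugate gives R⁻¹ = [[-7, -3, -9/4], [-2, -1, -3/4], [-5, -2, -7/4]].
det S = 3; the adjugate gives S⁻¹ = [[1, -1], [-2/3, 1]].
R⁻¹N = [[-13, -15], [4, 9], [3, 0]].
X = (R⁻¹N)S⁻¹ = [[-3, -2], [-2, 5], [3, -3]].

5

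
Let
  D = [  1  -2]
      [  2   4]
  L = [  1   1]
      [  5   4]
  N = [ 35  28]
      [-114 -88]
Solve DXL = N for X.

Left-multiply by D⁻¹ and right-multiply by L⁻¹: X = D⁻¹NL⁻¹.
det D = 8, so D⁻¹ = [[1/2, 1/4], [-1/4, 1/8]].
L has determinant -1; L⁻¹ = [[-4, 1], [5, -1]].
D⁻¹N = [[-11, -8], [-23, -18]].
X = (D⁻¹N)L⁻¹ = [[4, -3], [2, -5]].

X = [[4, -3], [2, -5]]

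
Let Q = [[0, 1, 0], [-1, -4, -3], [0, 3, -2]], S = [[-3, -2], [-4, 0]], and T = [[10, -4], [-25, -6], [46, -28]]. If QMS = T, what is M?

M = [[1, -3], [2, -4], [-4, 5]]

M = Q⁻¹TS⁻¹ (apply Q⁻¹ on the left and S⁻¹ on the right).
det Q = -2, so Q⁻¹ = [[-17/2, -1, 3/2], [1, 0, 0], [3/2, 0, -1/2]].
det S = -8; the adjugate gives S⁻¹ = [[0, -1/4], [-1/2, 3/8]].
Q⁻¹T = [[9, -2], [10, -4], [-8, 8]].
M = (Q⁻¹T)S⁻¹ = [[1, -3], [2, -4], [-4, 5]].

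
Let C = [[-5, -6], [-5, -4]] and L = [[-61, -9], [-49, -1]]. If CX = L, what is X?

X = [[5, -3], [6, 4]]

Since C multiplies X on the left, X = C⁻¹L.
det C = -10; the adjugate gives C⁻¹ = [[2/5, -3/5], [-1/2, 1/2]].
X = C⁻¹L = [[2/5, -3/5], [-1/2, 1/2]] · [[-61, -9], [-49, -1]] = [[5, -3], [6, 4]].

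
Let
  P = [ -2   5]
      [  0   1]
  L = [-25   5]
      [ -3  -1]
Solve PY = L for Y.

Y = [[5, -5], [-3, -1]]

P is on the left of Y, so left-multiply by P⁻¹: Y = P⁻¹L.
det P = -2, so P⁻¹ = [[-1/2, 5/2], [0, 1]].
Y = P⁻¹L = [[-1/2, 5/2], [0, 1]] · [[-25, 5], [-3, -1]] = [[5, -5], [-3, -1]].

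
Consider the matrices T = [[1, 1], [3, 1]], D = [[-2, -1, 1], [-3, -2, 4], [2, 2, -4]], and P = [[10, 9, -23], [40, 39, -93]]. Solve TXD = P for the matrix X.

Isolating X: multiply by T⁻¹ from the left and D⁻¹ from the right, so X = T⁻¹PD⁻¹.
det T = -2; the adjugate gives T⁻¹ = [[-1/2, 1/2], [3/2, -1/2]].
det D = 2; the adjugate gives D⁻¹ = [[0, -1, -1], [-2, 3, 5/2], [-1, 1, 1/2]].
T⁻¹P = [[15, 15, -35], [-5, -6, 12]].
X = (T⁻¹P)D⁻¹ = [[5, -5, 5], [0, -1, -4]].

X = [[5, -5, 5], [0, -1, -4]]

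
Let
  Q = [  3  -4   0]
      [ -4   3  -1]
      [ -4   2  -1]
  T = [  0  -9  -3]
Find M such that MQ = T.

Q is on the right of M, so right-multiply by Q⁻¹: M = TQ⁻¹.
Q has determinant -3; Q⁻¹ = [[1/3, 4/3, -4/3], [0, 1, -1], [-4/3, -10/3, 7/3]].
M = TQ⁻¹ = [[0, -9, -3]] · [[1/3, 4/3, -4/3], [0, 1, -1], [-4/3, -10/3, 7/3]] = [[4, 1, 2]].

M = [[4, 1, 2]]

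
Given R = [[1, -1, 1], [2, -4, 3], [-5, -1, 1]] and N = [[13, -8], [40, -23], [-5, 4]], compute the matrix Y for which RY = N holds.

Y = [[3, -2], [-4, 1], [6, -5]]

R is on the left of Y, so left-multiply by R⁻¹: Y = R⁻¹N.
R has determinant -6; R⁻¹ = [[1/6, 0, -1/6], [17/6, -1, 1/6], [11/3, -1, 1/3]].
Y = R⁻¹N = [[1/6, 0, -1/6], [17/6, -1, 1/6], [11/3, -1, 1/3]] · [[13, -8], [40, -23], [-5, 4]] = [[3, -2], [-4, 1], [6, -5]].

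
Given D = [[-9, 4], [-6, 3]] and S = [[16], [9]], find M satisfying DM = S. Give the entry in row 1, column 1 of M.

D is on the left of M, so left-multiply by D⁻¹: M = D⁻¹S.
det D = -3, so D⁻¹ = [[-1, 4/3], [-2, 3]].
M = D⁻¹S = [[-1, 4/3], [-2, 3]] · [[16], [9]] = [[-4], [-5]].

-4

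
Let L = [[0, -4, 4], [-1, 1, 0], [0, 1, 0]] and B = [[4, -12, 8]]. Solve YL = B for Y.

Y = [[2, -4, 0]]

Right-multiplying both sides by L⁻¹ gives Y = BL⁻¹.
det L = -4, so L⁻¹ = [[0, -1, 1], [0, 0, 1], [1/4, 0, 1]].
Y = BL⁻¹ = [[4, -12, 8]] · [[0, -1, 1], [0, 0, 1], [1/4, 0, 1]] = [[2, -4, 0]].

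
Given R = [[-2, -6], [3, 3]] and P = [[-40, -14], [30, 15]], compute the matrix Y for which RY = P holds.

Since R multiplies Y on the left, Y = R⁻¹P.
det R = 12, so R⁻¹ = [[1/4, 1/2], [-1/4, -1/6]].
Y = R⁻¹P = [[1/4, 1/2], [-1/4, -1/6]] · [[-40, -14], [30, 15]] = [[5, 4], [5, 1]].

Y = [[5, 4], [5, 1]]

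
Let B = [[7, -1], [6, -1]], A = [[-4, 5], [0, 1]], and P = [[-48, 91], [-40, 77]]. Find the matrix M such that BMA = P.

M = [[2, 4], [2, -3]]

M = B⁻¹PA⁻¹ (apply B⁻¹ on the left and A⁻¹ on the right).
det B = -1, so B⁻¹ = [[1, -1], [6, -7]].
A has determinant -4; A⁻¹ = [[-1/4, 5/4], [0, 1]].
B⁻¹P = [[-8, 14], [-8, 7]].
M = (B⁻¹P)A⁻¹ = [[2, 4], [2, -3]].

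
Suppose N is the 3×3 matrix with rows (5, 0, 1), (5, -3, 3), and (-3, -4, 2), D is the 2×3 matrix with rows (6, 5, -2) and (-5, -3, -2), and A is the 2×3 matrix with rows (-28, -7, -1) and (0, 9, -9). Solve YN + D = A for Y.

YN = A − D = [[-34, -12, 1], [5, 12, -7]].
Right-multiplying both sides by N⁻¹ gives Y = (A − D)N⁻¹.
det N = 1; the adjugate gives N⁻¹ = [[6, -4, 3], [-19, 13, -10], [-29, 20, -15]].
Y = (A − D)N⁻¹ = [[-5, 0, 3], [5, -4, 0]].

Y = [[-5, 0, 3], [5, -4, 0]]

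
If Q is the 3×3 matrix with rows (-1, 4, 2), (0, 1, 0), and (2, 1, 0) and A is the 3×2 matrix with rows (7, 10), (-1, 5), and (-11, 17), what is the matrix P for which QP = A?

Left-multiplying both sides by Q⁻¹ gives P = Q⁻¹A.
det Q = -4, so Q⁻¹ = [[0, -1/2, 1/2], [0, 1, 0], [1/2, -9/4, 1/4]].
P = Q⁻¹A = [[0, -1/2, 1/2], [0, 1, 0], [1/2, -9/4, 1/4]] · [[7, 10], [-1, 5], [-11, 17]] = [[-5, 6], [-1, 5], [3, -2]].

P = [[-5, 6], [-1, 5], [3, -2]]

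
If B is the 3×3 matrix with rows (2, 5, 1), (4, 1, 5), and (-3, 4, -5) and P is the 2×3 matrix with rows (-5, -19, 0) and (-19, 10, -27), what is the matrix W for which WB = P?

W = [[-5, 2, 1], [-2, 0, 5]]

Since B sits to the right of W, W = PB⁻¹.
det B = -6, so B⁻¹ = [[25/6, -29/6, -4], [-5/6, 7/6, 1], [-19/6, 23/6, 3]].
W = PB⁻¹ = [[-5, -19, 0], [-19, 10, -27]] · [[25/6, -29/6, -4], [-5/6, 7/6, 1], [-19/6, 23/6, 3]] = [[-5, 2, 1], [-2, 0, 5]].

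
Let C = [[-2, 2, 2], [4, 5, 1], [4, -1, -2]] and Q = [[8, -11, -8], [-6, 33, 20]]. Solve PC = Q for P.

C is on the right of P, so right-multiply by C⁻¹: P = QC⁻¹.
det C = -6, so C⁻¹ = [[3/2, -1/3, 4/3], [-2, 2/3, -5/3], [4, -1, 3]].
P = QC⁻¹ = [[8, -11, -8], [-6, 33, 20]] · [[3/2, -1/3, 4/3], [-2, 2/3, -5/3], [4, -1, 3]] = [[2, -2, 5], [5, 4, -3]].

P = [[2, -2, 5], [5, 4, -3]]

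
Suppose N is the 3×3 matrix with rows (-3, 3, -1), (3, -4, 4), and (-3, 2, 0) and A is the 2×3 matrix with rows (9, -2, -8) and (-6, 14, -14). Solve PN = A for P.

P = [[0, -2, -5], [6, -2, -6]]

N is on the right of P, so right-multiply by N⁻¹: P = AN⁻¹.
det N = -6, so N⁻¹ = [[4/3, 1/3, -4/3], [2, 1/2, -3/2], [1, 1/2, -1/2]].
P = AN⁻¹ = [[9, -2, -8], [-6, 14, -14]] · [[4/3, 1/3, -4/3], [2, 1/2, -3/2], [1, 1/2, -1/2]] = [[0, -2, -5], [6, -2, -6]].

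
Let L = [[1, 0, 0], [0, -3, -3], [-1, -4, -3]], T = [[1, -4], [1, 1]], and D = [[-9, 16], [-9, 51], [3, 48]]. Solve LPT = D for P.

P = [[-5, -4], [2, -5], [2, 4]]

Left-multiply by L⁻¹ and right-multiply by T⁻¹: P = L⁻¹DT⁻¹.
L has determinant -3; L⁻¹ = [[1, 0, 0], [-1, 1, -1], [1, -4/3, 1]].
T has determinant 5; T⁻¹ = [[1/5, 4/5], [-1/5, 1/5]].
L⁻¹D = [[-9, 16], [-3, -13], [6, -4]].
P = (L⁻¹D)T⁻¹ = [[-5, -4], [2, -5], [2, 4]].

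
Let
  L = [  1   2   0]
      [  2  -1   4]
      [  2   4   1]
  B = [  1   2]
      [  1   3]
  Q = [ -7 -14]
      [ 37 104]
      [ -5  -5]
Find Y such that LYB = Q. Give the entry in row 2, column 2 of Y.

-2

Y = L⁻¹QB⁻¹ (apply L⁻¹ on the left and B⁻¹ on the right).
L has determinant -5; L⁻¹ = [[17/5, 2/5, -8/5], [-6/5, -1/5, 4/5], [-2, 0, 1]].
det B = 1, so B⁻¹ = [[3, -2], [-1, 1]].
L⁻¹Q = [[-1, 2], [-3, -8], [9, 23]].
Y = (L⁻¹Q)B⁻¹ = [[-5, 4], [-1, -2], [4, 5]].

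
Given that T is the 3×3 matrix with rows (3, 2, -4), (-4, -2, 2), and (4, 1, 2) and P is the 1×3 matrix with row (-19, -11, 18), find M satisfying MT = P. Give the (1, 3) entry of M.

-1

T is on the right of M, so right-multiply by T⁻¹: M = PT⁻¹.
T has determinant -2; T⁻¹ = [[3, 4, 2], [-8, -11, -5], [-2, -5/2, -1]].
M = PT⁻¹ = [[-19, -11, 18]] · [[3, 4, 2], [-8, -11, -5], [-2, -5/2, -1]] = [[-5, 0, -1]].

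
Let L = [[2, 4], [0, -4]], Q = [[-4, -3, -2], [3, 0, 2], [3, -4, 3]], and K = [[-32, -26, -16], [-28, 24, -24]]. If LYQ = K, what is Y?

Y = [[3, -4, -2], [2, 5, 0]]

Isolating Y: multiply by L⁻¹ from the left and Q⁻¹ from the right, so Y = L⁻¹KQ⁻¹.
det L = -8; the adjugate gives L⁻¹ = [[1/2, 1/2], [0, -1/4]].
Q has determinant 1; Q⁻¹ = [[8, 17, -6], [-3, -6, 2], [-12, -25, 9]].
L⁻¹K = [[-30, -1, -20], [7, -6, 6]].
Y = (L⁻¹K)Q⁻¹ = [[3, -4, -2], [2, 5, 0]].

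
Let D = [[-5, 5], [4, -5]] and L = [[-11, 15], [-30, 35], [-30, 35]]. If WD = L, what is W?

W = [[-1, -4], [2, -5], [2, -5]]

D is on the right of W, so right-multiply by D⁻¹: W = LD⁻¹.
D has determinant 5; D⁻¹ = [[-1, -1], [-4/5, -1]].
W = LD⁻¹ = [[-11, 15], [-30, 35], [-30, 35]] · [[-1, -1], [-4/5, -1]] = [[-1, -4], [2, -5], [2, -5]].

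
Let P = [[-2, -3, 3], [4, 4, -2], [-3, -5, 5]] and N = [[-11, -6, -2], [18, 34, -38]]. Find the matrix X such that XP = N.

X = [[5, -4, -5], [-4, -2, -6]]

Since P sits to the right of X, X = NP⁻¹.
det P = -2; the adjugate gives P⁻¹ = [[-5, 0, 3], [7, 1/2, -4], [4, 1/2, -2]].
X = NP⁻¹ = [[-11, -6, -2], [18, 34, -38]] · [[-5, 0, 3], [7, 1/2, -4], [4, 1/2, -2]] = [[5, -4, -5], [-4, -2, -6]].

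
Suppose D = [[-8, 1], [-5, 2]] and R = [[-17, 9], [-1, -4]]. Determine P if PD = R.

P = [[-1, 5], [2, -3]]

D is on the right of P, so right-multiply by D⁻¹: P = RD⁻¹.
det D = -11, so D⁻¹ = [[-2/11, 1/11], [-5/11, 8/11]].
P = RD⁻¹ = [[-17, 9], [-1, -4]] · [[-2/11, 1/11], [-5/11, 8/11]] = [[-1, 5], [2, -3]].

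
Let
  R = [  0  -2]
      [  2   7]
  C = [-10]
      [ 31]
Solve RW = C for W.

W = [[-2], [5]]

Since R multiplies W on the left, W = R⁻¹C.
det R = 4; the adjugate gives R⁻¹ = [[7/4, 1/2], [-1/2, 0]].
W = R⁻¹C = [[7/4, 1/2], [-1/2, 0]] · [[-10], [31]] = [[-2], [5]].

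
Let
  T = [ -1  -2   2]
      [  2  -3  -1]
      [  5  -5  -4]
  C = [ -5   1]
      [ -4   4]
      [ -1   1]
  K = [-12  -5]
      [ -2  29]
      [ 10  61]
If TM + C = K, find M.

M = [[-1, 4], [0, -4], [-4, -5]]

TM = K − C = [[-7, -6], [2, 25], [11, 60]].
T is on the left of M, so left-multiply by T⁻¹: M = T⁻¹(K − C).
det T = -3; the adjugate gives T⁻¹ = [[-7/3, 6, -8/3], [-1, 2, -1], [-5/3, 5, -7/3]].
M = T⁻¹(K − C) = [[-1, 4], [0, -4], [-4, -5]].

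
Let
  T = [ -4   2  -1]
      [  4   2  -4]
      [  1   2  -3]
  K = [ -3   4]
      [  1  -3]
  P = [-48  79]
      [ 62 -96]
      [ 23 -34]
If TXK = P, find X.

X = T⁻¹PK⁻¹ (apply T⁻¹ on the left and K⁻¹ on the right).
T has determinant 2; T⁻¹ = [[1, 2, -3], [4, 13/2, -10], [3, 5, -8]].
det K = 5; the adjugate gives K⁻¹ = [[-3/5, -4/5], [-1/5, -3/5]].
T⁻¹P = [[7, -11], [-19, 32], [-18, 29]].
X = (T⁻¹P)K⁻¹ = [[-2, 1], [5, -4], [5, -3]].

X = [[-2, 1], [5, -4], [5, -3]]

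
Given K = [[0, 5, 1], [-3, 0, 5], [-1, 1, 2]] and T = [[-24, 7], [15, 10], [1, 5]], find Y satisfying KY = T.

Left-multiplying both sides by K⁻¹ gives Y = K⁻¹T.
det K = 2, so K⁻¹ = [[-5/2, -9/2, 25/2], [1/2, 1/2, -3/2], [-3/2, -5/2, 15/2]].
Y = K⁻¹T = [[-5/2, -9/2, 25/2], [1/2, 1/2, -3/2], [-3/2, -5/2, 15/2]] · [[-24, 7], [15, 10], [1, 5]] = [[5, 0], [-6, 1], [6, 2]].

Y = [[5, 0], [-6, 1], [6, 2]]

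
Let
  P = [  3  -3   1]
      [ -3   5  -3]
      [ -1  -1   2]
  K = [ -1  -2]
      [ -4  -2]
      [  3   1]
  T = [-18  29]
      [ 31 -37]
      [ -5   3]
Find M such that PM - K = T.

M = [[-3, 5], [3, -3], [-1, 3]]

PM = T + K = [[-19, 27], [27, -39], [-2, 4]].
Left-multiplying both sides by P⁻¹ gives M = P⁻¹(T + K).
det P = 2; the adjugate gives P⁻¹ = [[7/2, 5/2, 2], [9/2, 7/2, 3], [4, 3, 3]].
M = P⁻¹(T + K) = [[-3, 5], [3, -3], [-1, 3]].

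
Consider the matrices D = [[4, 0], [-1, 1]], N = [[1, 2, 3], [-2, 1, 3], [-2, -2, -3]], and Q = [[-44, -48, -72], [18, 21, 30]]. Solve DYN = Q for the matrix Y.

Isolating Y: multiply by D⁻¹ from the left and N⁻¹ from the right, so Y = D⁻¹QN⁻¹.
det D = 4; the adjugate gives D⁻¹ = [[1/4, 0], [1/4, 1]].
N has determinant -3; N⁻¹ = [[-1, 0, -1], [4, -1, 3], [-2, 2/3, -5/3]].
D⁻¹Q = [[-11, -12, -18], [7, 9, 12]].
Y = (D⁻¹Q)N⁻¹ = [[-1, 0, 5], [5, -1, 0]].

Y = [[-1, 0, 5], [5, -1, 0]]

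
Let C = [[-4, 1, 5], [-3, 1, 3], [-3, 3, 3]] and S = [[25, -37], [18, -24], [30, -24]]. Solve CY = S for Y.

Left-multiplying both sides by C⁻¹ gives Y = C⁻¹S.
det C = -6; the adjugate gives C⁻¹ = [[1, -2, 1/3], [0, -1/2, 1/2], [1, -3/2, 1/6]].
Y = C⁻¹S = [[1, -2, 1/3], [0, -1/2, 1/2], [1, -3/2, 1/6]] · [[25, -37], [18, -24], [30, -24]] = [[-1, 3], [6, 0], [3, -5]].

Y = [[-1, 3], [6, 0], [3, -5]]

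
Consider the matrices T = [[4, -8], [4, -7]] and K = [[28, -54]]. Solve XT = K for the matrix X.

X = [[5, 2]]

T is on the right of X, so right-multiply by T⁻¹: X = KT⁻¹.
T has determinant 4; T⁻¹ = [[-7/4, 2], [-1, 1]].
X = KT⁻¹ = [[28, -54]] · [[-7/4, 2], [-1, 1]] = [[5, 2]].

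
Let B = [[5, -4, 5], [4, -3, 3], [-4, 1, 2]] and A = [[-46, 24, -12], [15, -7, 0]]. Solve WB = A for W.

W = [[-6, 2, 6], [-1, 3, -2]]

Since B sits to the right of W, W = AB⁻¹.
B has determinant -5; B⁻¹ = [[9/5, -13/5, -3/5], [4, -6, -1], [8/5, -11/5, -1/5]].
W = AB⁻¹ = [[-46, 24, -12], [15, -7, 0]] · [[9/5, -13/5, -3/5], [4, -6, -1], [8/5, -11/5, -1/5]] = [[-6, 2, 6], [-1, 3, -2]].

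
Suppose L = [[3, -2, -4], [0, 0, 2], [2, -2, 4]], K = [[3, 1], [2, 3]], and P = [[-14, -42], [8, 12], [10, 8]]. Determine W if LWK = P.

W = [[4, -2], [3, 1], [0, 2]]

Isolating W: multiply by L⁻¹ from the left and K⁻¹ from the right, so W = L⁻¹PK⁻¹.
det L = 4, so L⁻¹ = [[1, 4, -1], [1, 5, -3/2], [0, 1/2, 0]].
K has determinant 7; K⁻¹ = [[3/7, -1/7], [-2/7, 3/7]].
L⁻¹P = [[8, -2], [11, 6], [4, 6]].
W = (L⁻¹P)K⁻¹ = [[4, -2], [3, 1], [0, 2]].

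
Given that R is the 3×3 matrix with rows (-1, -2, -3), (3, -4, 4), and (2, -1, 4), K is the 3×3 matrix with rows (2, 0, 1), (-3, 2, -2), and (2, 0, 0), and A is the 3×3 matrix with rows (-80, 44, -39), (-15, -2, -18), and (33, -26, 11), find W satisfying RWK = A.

W = [[4, -3, 5], [3, -5, 2], [-5, -3, 1]]

Isolating W: multiply by R⁻¹ from the left and K⁻¹ from the right, so W = R⁻¹AK⁻¹.
det R = 5, so R⁻¹ = [[-12/5, 11/5, -4], [-4/5, 2/5, -1], [1, -1, 2]].
K has determinant -4; K⁻¹ = [[0, 0, 1/2], [1, 1/2, -1/4], [1, 0, -1]].
R⁻¹A = [[27, -6, 10], [25, -10, 13], [1, -6, 1]].
W = (R⁻¹A)K⁻¹ = [[4, -3, 5], [3, -5, 2], [-5, -3, 1]].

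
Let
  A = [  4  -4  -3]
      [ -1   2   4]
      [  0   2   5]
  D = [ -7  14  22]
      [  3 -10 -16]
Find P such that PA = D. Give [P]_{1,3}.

A is on the right of P, so right-multiply by A⁻¹: P = DA⁻¹.
det A = -6, so A⁻¹ = [[-1/3, -7/3, 5/3], [-5/6, -10/3, 13/6], [1/3, 4/3, -2/3]].
P = DA⁻¹ = [[-7, 14, 22], [3, -10, -16]] · [[-1/3, -7/3, 5/3], [-5/6, -10/3, 13/6], [1/3, 4/3, -2/3]] = [[-2, -1, 4], [2, 5, -6]].

4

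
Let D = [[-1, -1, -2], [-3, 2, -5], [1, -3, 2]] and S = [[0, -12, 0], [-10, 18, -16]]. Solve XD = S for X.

D is on the right of X, so right-multiply by D⁻¹: X = SD⁻¹.
det D = -4, so D⁻¹ = [[11/4, -2, -9/4], [-1/4, 0, -1/4], [-7/4, 1, 5/4]].
X = SD⁻¹ = [[0, -12, 0], [-10, 18, -16]] · [[11/4, -2, -9/4], [-1/4, 0, -1/4], [-7/4, 1, 5/4]] = [[3, 0, 3], [-4, 4, -2]].

X = [[3, 0, 3], [-4, 4, -2]]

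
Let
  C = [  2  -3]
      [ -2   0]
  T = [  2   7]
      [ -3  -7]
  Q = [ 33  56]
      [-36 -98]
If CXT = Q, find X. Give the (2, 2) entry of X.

3

Left-multiply by C⁻¹ and right-multiply by T⁻¹: X = C⁻¹QT⁻¹.
det C = -6, so C⁻¹ = [[0, -1/2], [-1/3, -1/3]].
T has determinant 7; T⁻¹ = [[-1, -1], [3/7, 2/7]].
C⁻¹Q = [[18, 49], [1, 14]].
X = (C⁻¹Q)T⁻¹ = [[3, -4], [5, 3]].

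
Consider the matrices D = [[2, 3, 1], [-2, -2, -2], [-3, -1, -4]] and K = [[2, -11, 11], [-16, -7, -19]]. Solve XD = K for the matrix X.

Since D sits to the right of X, X = KD⁻¹.
D has determinant 2; D⁻¹ = [[3, 11/2, -2], [-1, -5/2, 1], [-2, -7/2, 1]].
X = KD⁻¹ = [[2, -11, 11], [-16, -7, -19]] · [[3, 11/2, -2], [-1, -5/2, 1], [-2, -7/2, 1]] = [[-5, 0, -4], [-3, -4, 6]].

X = [[-5, 0, -4], [-3, -4, 6]]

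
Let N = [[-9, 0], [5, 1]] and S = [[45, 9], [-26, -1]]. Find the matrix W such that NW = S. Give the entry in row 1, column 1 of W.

Left-multiplying both sides by N⁻¹ gives W = N⁻¹S.
det N = -9, so N⁻¹ = [[-1/9, 0], [5/9, 1]].
W = N⁻¹S = [[-1/9, 0], [5/9, 1]] · [[45, 9], [-26, -1]] = [[-5, -1], [-1, 4]].

-5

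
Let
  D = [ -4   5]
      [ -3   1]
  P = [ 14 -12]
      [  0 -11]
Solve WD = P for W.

D is on the right of W, so right-multiply by D⁻¹: W = PD⁻¹.
D has determinant 11; D⁻¹ = [[1/11, -5/11], [3/11, -4/11]].
W = PD⁻¹ = [[14, -12], [0, -11]] · [[1/11, -5/11], [3/11, -4/11]] = [[-2, -2], [-3, 4]].

W = [[-2, -2], [-3, 4]]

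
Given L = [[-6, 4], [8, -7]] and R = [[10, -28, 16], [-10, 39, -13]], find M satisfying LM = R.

M = [[-3, 4, -6], [-2, -1, -5]]

L is on the left of M, so left-multiply by L⁻¹: M = L⁻¹R.
L has determinant 10; L⁻¹ = [[-7/10, -2/5], [-4/5, -3/5]].
M = L⁻¹R = [[-7/10, -2/5], [-4/5, -3/5]] · [[10, -28, 16], [-10, 39, -13]] = [[-3, 4, -6], [-2, -1, -5]].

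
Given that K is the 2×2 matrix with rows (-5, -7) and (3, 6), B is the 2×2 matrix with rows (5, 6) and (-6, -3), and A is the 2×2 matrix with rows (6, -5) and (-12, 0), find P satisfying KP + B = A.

P = [[4, 5], [-3, -2]]

KP = A − B = [[1, -11], [-6, 3]].
K is on the left of P, so left-multiply by K⁻¹: P = K⁻¹(A − B).
det K = -9, so K⁻¹ = [[-2/3, -7/9], [1/3, 5/9]].
P = K⁻¹(A − B) = [[4, 5], [-3, -2]].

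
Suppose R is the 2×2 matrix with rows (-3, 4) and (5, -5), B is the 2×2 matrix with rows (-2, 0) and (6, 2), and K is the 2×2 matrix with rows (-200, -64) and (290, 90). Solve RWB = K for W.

W = [[-4, 4], [-2, -5]]

Isolating W: multiply by R⁻¹ from the left and B⁻¹ from the right, so W = R⁻¹KB⁻¹.
R has determinant -5; R⁻¹ = [[1, 4/5], [1, 3/5]].
det B = -4, so B⁻¹ = [[-1/2, 0], [3/2, 1/2]].
R⁻¹K = [[32, 8], [-26, -10]].
W = (R⁻¹K)B⁻¹ = [[-4, 4], [-2, -5]].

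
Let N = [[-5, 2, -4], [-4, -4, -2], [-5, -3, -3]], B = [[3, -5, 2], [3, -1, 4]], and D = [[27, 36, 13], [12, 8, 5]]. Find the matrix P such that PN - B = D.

P = [[1, -5, -3], [-2, -5, 3]]

PN = D + B = [[30, 31, 15], [15, 7, 9]].
Right-multiplying both sides by N⁻¹ gives P = (D + B)N⁻¹.
N has determinant -2; N⁻¹ = [[-3, -9, 10], [1, 5/2, -3], [4, 25/2, -14]].
P = (D + B)N⁻¹ = [[1, -5, -3], [-2, -5, 3]].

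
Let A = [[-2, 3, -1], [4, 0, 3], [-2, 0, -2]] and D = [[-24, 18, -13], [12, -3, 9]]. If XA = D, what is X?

Since A sits to the right of X, X = DA⁻¹.
det A = 6, so A⁻¹ = [[0, 1, 3/2], [1/3, 1/3, 1/3], [0, -1, -2]].
X = DA⁻¹ = [[-24, 18, -13], [12, -3, 9]] · [[0, 1, 3/2], [1/3, 1/3, 1/3], [0, -1, -2]] = [[6, -5, -4], [-1, 2, -1]].

X = [[6, -5, -4], [-1, 2, -1]]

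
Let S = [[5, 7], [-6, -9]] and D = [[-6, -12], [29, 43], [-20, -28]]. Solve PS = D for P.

P = [[6, 6], [1, -4], [-4, 0]]

Right-multiplying both sides by S⁻¹ gives P = DS⁻¹.
det S = -3; the adjugate gives S⁻¹ = [[3, 7/3], [-2, -5/3]].
P = DS⁻¹ = [[-6, -12], [29, 43], [-20, -28]] · [[3, 7/3], [-2, -5/3]] = [[6, 6], [1, -4], [-4, 0]].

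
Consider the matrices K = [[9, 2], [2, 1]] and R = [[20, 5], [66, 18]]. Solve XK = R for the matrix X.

X = [[2, 1], [6, 6]]

Since K sits to the right of X, X = RK⁻¹.
K has determinant 5; K⁻¹ = [[1/5, -2/5], [-2/5, 9/5]].
X = RK⁻¹ = [[20, 5], [66, 18]] · [[1/5, -2/5], [-2/5, 9/5]] = [[2, 1], [6, 6]].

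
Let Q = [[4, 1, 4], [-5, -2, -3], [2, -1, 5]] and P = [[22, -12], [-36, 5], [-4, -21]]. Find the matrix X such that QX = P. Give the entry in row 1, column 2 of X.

2

Q is on the left of X, so left-multiply by Q⁻¹: X = Q⁻¹P.
det Q = 3, so Q⁻¹ = [[-13/3, -3, 5/3], [19/3, 4, -8/3], [3, 2, -1]].
X = Q⁻¹P = [[-13/3, -3, 5/3], [19/3, 4, -8/3], [3, 2, -1]] · [[22, -12], [-36, 5], [-4, -21]] = [[6, 2], [6, 0], [-2, -5]].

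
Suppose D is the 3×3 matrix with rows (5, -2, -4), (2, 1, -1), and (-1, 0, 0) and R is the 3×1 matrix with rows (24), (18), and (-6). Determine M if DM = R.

M = [[6], [5], [-1]]

Left-multiplying both sides by D⁻¹ gives M = D⁻¹R.
D has determinant -6; D⁻¹ = [[0, 0, -1], [-1/6, 2/3, 1/2], [-1/6, -1/3, -3/2]].
M = D⁻¹R = [[0, 0, -1], [-1/6, 2/3, 1/2], [-1/6, -1/3, -3/2]] · [[24], [18], [-6]] = [[6], [5], [-1]].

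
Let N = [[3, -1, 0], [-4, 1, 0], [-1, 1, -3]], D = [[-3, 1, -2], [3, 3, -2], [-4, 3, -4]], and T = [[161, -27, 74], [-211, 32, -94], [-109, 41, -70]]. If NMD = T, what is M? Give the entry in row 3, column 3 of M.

-4

M = N⁻¹TD⁻¹ (apply N⁻¹ on the left and D⁻¹ on the right).
det N = 3; the adjugate gives N⁻¹ = [[-1, -1, 0], [-4, -3, 0], [-1, -2/3, -1/3]].
D has determinant -4; D⁻¹ = [[3/2, 1/2, -1], [-5, -1, 3], [-21/4, -5/4, 3]].
N⁻¹T = [[50, -5, 20], [-11, 12, -14], [16, -8, 12]].
M = (N⁻¹T)D⁻¹ = [[-5, 5, -5], [-3, 0, 5], [1, 1, -4]].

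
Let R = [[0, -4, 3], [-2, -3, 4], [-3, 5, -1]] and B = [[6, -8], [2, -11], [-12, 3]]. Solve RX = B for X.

X = [[-4, 6], [-6, 5], [-6, 4]]

Since R multiplies X on the left, X = R⁻¹B.
det R = -1; the adjugate gives R⁻¹ = [[17, -11, 7], [14, -9, 6], [19, -12, 8]].
X = R⁻¹B = [[17, -11, 7], [14, -9, 6], [19, -12, 8]] · [[6, -8], [2, -11], [-12, 3]] = [[-4, 6], [-6, 5], [-6, 4]].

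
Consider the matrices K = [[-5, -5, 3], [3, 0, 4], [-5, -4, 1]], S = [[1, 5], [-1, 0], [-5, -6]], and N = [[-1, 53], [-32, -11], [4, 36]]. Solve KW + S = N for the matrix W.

KW = N − S = [[-2, 48], [-31, -11], [9, 42]].
K is on the left of W, so left-multiply by K⁻¹: W = K⁻¹(N − S).
K has determinant -1; K⁻¹ = [[-16, 7, 20], [23, -10, -29], [12, -5, -15]].
W = K⁻¹(N − S) = [[-5, -5], [3, -4], [-4, 1]].

W = [[-5, -5], [3, -4], [-4, 1]]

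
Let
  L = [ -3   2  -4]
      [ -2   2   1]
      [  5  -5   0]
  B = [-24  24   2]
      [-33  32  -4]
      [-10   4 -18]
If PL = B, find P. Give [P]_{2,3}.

Since L sits to the right of P, P = BL⁻¹.
L has determinant -5; L⁻¹ = [[-1, -4, -2], [-1, -4, -11/5], [0, 1, 2/5]].
P = BL⁻¹ = [[-24, 24, 2], [-33, 32, -4], [-10, 4, -18]] · [[-1, -4, -2], [-1, -4, -11/5], [0, 1, 2/5]] = [[0, 2, -4], [1, 0, -6], [6, 6, 4]].

-6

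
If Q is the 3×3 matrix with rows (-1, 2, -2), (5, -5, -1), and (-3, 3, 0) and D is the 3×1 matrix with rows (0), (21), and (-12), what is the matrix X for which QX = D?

Left-multiplying both sides by Q⁻¹ gives X = Q⁻¹D.
det Q = 3; the adjugate gives Q⁻¹ = [[1, -2, -4], [1, -2, -11/3], [0, -1, -5/3]].
X = Q⁻¹D = [[1, -2, -4], [1, -2, -11/3], [0, -1, -5/3]] · [[0], [21], [-12]] = [[6], [2], [-1]].

X = [[6], [2], [-1]]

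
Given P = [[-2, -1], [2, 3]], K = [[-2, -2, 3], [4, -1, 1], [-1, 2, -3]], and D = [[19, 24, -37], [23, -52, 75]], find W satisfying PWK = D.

W = [[4, -3, 0], [0, 4, -5]]

Left-multiply by P⁻¹ and right-multiply by K⁻¹: W = P⁻¹DK⁻¹.
det P = -4, so P⁻¹ = [[-3/4, -1/4], [1/2, 1/2]].
det K = -3, so K⁻¹ = [[-1/3, 0, -1/3], [-11/3, -3, -14/3], [-7/3, -2, -10/3]].
P⁻¹D = [[-20, -5, 9], [21, -14, 19]].
W = (P⁻¹D)K⁻¹ = [[4, -3, 0], [0, 4, -5]].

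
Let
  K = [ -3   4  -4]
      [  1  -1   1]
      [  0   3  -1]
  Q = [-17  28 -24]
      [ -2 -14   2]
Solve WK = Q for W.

W = [[5, -2, 2], [2, 4, -6]]

Since K sits to the right of W, W = QK⁻¹.
det K = -2, so K⁻¹ = [[1, 4, 0], [-1/2, -3/2, 1/2], [-3/2, -9/2, 1/2]].
W = QK⁻¹ = [[-17, 28, -24], [-2, -14, 2]] · [[1, 4, 0], [-1/2, -3/2, 1/2], [-3/2, -9/2, 1/2]] = [[5, -2, 2], [2, 4, -6]].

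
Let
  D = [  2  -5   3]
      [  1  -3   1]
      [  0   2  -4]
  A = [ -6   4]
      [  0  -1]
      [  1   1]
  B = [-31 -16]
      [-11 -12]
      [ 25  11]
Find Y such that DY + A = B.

DY = B − A = [[-25, -20], [-11, -11], [24, 10]].
Left-multiplying both sides by D⁻¹ gives Y = D⁻¹(B − A).
D has determinant 6; D⁻¹ = [[5/3, -7/3, 2/3], [2/3, -4/3, 1/6], [1/3, -2/3, -1/6]].
Y = D⁻¹(B − A) = [[0, -1], [2, 3], [-5, -1]].

Y = [[0, -1], [2, 3], [-5, -1]]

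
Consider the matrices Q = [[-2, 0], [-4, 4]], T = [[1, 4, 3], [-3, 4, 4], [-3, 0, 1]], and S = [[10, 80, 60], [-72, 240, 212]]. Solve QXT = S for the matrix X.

X = [[-5, -5, 5], [1, 4, 4]]

X = Q⁻¹ST⁻¹ (apply Q⁻¹ on the left and T⁻¹ on the right).
Q has determinant -8; Q⁻¹ = [[-1/2, 0], [-1/2, 1/4]].
det T = 4, so T⁻¹ = [[1, -1, 1], [-9/4, 5/2, -13/4], [3, -3, 4]].
Q⁻¹S = [[-5, -40, -30], [-23, 20, 23]].
X = (Q⁻¹S)T⁻¹ = [[-5, -5, 5], [1, 4, 4]].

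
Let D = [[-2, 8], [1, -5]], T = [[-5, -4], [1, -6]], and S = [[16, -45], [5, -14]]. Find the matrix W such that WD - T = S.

W = [[-3, 5], [-5, -4]]

WD = S + T = [[11, -49], [6, -20]].
D is on the right of W, so right-multiply by D⁻¹: W = (S + T)D⁻¹.
det D = 2, so D⁻¹ = [[-5/2, -4], [-1/2, -1]].
W = (S + T)D⁻¹ = [[-3, 5], [-5, -4]].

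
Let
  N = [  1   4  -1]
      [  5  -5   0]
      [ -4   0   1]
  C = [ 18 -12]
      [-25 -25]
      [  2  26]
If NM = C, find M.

M = [[0, -6], [5, -1], [2, 2]]

Left-multiplying both sides by N⁻¹ gives M = N⁻¹C.
det N = -5; the adjugate gives N⁻¹ = [[1, 4/5, 1], [1, 3/5, 1], [4, 16/5, 5]].
M = N⁻¹C = [[1, 4/5, 1], [1, 3/5, 1], [4, 16/5, 5]] · [[18, -12], [-25, -25], [2, 26]] = [[0, -6], [5, -1], [2, 2]].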